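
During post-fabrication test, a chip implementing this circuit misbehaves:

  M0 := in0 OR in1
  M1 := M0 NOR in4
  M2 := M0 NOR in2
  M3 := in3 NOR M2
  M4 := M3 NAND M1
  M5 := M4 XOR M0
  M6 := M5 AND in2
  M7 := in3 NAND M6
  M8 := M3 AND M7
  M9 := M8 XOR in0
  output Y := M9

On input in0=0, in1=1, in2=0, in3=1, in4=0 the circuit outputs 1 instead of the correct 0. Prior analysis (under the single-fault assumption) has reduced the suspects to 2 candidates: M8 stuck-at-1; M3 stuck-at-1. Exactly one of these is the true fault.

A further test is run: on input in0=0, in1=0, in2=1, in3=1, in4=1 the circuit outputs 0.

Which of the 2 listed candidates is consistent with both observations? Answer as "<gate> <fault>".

M3 stuck-at-1

Evaluate each candidate on input in0=0, in1=0, in2=1, in3=1, in4=1:
  M8 stuck-at-1: M0=0, M1=0, M2=0, M3=0, M4=1, M5=1, M6=1, M7=0, M8=1 [stuck-at-1], M9=1 → 1 — eliminated
  M3 stuck-at-1: M0=0, M1=0, M2=0, M3=1 [stuck-at-1], M4=1, M5=1, M6=1, M7=0, M8=0, M9=0 → 0 — matches
Only M3 stuck-at-1 reproduces the observed 0.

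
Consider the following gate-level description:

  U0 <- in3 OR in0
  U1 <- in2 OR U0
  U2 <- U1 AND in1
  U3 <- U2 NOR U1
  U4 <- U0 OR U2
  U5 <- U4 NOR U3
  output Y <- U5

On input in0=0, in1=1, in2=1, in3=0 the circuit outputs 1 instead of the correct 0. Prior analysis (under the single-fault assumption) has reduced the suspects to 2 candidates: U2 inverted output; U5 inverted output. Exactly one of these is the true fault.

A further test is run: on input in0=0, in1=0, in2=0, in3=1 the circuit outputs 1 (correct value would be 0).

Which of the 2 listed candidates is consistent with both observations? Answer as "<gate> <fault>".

U5 inverted output

Evaluate each candidate on input in0=0, in1=0, in2=0, in3=1:
  U2 inverted output: U0=1, U1=1, U2=1 [inverted output], U3=0, U4=1, U5=0 → 0 — eliminated
  U5 inverted output: U0=1, U1=1, U2=0, U3=0, U4=1, U5=1 [inverted output] → 1 — matches
Only U5 inverted output reproduces the observed 1.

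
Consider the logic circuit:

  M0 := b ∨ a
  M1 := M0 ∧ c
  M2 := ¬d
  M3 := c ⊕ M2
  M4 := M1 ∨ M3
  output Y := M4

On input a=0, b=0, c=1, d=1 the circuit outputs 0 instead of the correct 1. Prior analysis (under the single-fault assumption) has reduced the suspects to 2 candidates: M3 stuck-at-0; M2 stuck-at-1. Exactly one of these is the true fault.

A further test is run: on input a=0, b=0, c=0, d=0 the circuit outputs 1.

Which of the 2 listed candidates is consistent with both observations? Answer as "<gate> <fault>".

M2 stuck-at-1

Evaluate each candidate on input a=0, b=0, c=0, d=0:
  M3 stuck-at-0: M0=0, M1=0, M2=1, M3=0 [stuck-at-0], M4=0 → 0 — eliminated
  M2 stuck-at-1: M0=0, M1=0, M2=1 [stuck-at-1], M3=1, M4=1 → 1 — matches
Only M2 stuck-at-1 reproduces the observed 1.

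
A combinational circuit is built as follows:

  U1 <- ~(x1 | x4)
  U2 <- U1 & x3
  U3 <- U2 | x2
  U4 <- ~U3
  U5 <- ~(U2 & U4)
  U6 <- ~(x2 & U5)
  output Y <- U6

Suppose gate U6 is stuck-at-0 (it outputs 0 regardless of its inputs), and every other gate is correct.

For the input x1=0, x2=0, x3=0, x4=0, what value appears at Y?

0

Propagate with U6 forced: U1=1, U2=0, U3=0, U4=1, U5=1, U6=0 [stuck-at-0].
So Y = 0. (Without the fault it would be 1.)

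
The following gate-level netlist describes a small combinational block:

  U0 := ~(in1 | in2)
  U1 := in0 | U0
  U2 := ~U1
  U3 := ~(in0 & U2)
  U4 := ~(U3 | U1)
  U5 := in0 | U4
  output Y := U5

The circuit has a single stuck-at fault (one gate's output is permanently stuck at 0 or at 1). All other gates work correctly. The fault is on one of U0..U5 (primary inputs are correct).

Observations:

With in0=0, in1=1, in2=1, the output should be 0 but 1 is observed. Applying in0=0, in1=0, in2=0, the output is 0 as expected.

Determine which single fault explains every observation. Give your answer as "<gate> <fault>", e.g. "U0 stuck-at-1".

U3 stuck-at-0

Fault-free values for test 1 (in0=0, in1=1, in2=1): U0=0, U1=0, U2=1, U3=1, U4=0, U5=0, giving Y=0. Observed 1.
Test 1: faults giving observed 1 are {U3 stuck-at-0, U4 stuck-at-1, U5 stuck-at-1}.
Test 2 (in0=0, in1=0, in2=0): fault-free U0=1, U1=1, U2=0, U3=1, U4=0, U5=0 → 0; observed 0. Eliminates U4 stuck-at-1, U5 stuck-at-1.
Only U3 stuck-at-0 is consistent with every test.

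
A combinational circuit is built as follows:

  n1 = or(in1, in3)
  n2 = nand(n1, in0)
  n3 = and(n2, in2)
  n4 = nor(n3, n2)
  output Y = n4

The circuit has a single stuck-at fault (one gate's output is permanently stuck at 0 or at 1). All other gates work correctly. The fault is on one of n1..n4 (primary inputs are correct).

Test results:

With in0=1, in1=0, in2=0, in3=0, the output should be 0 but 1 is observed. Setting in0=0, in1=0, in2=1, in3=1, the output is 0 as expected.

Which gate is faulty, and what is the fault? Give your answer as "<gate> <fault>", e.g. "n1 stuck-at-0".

Fault-free values for test 1 (in0=1, in1=0, in2=0, in3=0): n1=0, n2=1, n3=0, n4=0, giving Y=0. Observed 1.
Test 1: faults giving observed 1 are {n1 stuck-at-1, n2 stuck-at-0, n4 stuck-at-1}.
Test 2 (in0=0, in1=0, in2=1, in3=1): fault-free n1=1, n2=1, n3=1, n4=0 → 0; observed 0. Eliminates n2 stuck-at-0, n4 stuck-at-1.
Only n1 stuck-at-1 is consistent with every test.

n1 stuck-at-1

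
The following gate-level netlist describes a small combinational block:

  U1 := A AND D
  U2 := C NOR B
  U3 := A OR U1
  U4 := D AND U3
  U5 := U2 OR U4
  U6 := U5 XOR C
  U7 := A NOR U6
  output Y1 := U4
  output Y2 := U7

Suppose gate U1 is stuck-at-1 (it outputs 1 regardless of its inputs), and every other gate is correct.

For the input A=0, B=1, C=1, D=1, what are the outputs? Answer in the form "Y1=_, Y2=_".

Y1=1, Y2=1

Propagate with U1 forced: U1=1 [stuck-at-1], U2=0, U3=1, U4=1, U5=1, U6=0, U7=1.
So the outputs are Y1=1, Y2=1. (Without the fault they would be Y1=0, Y2=0.)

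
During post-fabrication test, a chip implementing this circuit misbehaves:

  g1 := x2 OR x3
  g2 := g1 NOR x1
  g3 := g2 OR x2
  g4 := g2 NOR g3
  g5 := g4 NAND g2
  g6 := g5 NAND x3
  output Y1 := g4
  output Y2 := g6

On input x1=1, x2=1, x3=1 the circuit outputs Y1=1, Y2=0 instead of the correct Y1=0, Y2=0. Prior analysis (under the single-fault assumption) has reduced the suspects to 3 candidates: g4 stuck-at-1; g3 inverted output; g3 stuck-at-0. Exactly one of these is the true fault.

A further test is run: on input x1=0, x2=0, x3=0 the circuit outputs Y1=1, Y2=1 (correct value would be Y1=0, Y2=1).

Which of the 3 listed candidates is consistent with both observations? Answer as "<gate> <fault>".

Evaluate each candidate on input x1=0, x2=0, x3=0:
  g4 stuck-at-1: g1=0, g2=1, g3=1, g4=1 [stuck-at-1], g5=0, g6=1 → Y1=1, Y2=1 — matches
  g3 inverted output: g1=0, g2=1, g3=0 [inverted output], g4=0, g5=1, g6=1 → Y1=0, Y2=1 — eliminated
  g3 stuck-at-0: g1=0, g2=1, g3=0 [stuck-at-0], g4=0, g5=1, g6=1 → Y1=0, Y2=1 — eliminated
Only g4 stuck-at-1 reproduces the observed Y1=1, Y2=1.

g4 stuck-at-1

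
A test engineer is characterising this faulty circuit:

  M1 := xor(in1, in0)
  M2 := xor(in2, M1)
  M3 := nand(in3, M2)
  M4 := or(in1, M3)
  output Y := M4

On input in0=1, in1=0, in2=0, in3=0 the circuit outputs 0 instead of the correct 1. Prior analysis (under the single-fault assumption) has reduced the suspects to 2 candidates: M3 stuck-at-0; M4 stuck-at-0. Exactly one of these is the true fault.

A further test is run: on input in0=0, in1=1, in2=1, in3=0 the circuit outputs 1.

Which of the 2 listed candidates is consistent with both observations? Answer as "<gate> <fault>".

M3 stuck-at-0

Evaluate each candidate on input in0=0, in1=1, in2=1, in3=0:
  M3 stuck-at-0: M1=1, M2=0, M3=0 [stuck-at-0], M4=1 → 1 — matches
  M4 stuck-at-0: M1=1, M2=0, M3=1, M4=0 [stuck-at-0] → 0 — eliminated
Only M3 stuck-at-0 reproduces the observed 1.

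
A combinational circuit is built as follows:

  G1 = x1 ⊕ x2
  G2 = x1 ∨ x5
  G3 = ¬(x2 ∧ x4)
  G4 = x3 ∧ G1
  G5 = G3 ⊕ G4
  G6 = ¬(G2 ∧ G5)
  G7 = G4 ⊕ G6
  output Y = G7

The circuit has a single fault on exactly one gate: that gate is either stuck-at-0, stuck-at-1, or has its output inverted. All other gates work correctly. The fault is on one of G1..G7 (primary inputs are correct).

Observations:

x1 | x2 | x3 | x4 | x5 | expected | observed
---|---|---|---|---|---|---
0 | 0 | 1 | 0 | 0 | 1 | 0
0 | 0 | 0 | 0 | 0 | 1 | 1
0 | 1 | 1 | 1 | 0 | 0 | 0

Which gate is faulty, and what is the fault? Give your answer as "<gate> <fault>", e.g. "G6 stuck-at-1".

Fault-free values for test 1 (x1=0, x2=0, x3=1, x4=0, x5=0): G1=0, G2=0, G3=1, G4=0, G5=1, G6=1, G7=1, giving Y=1. Observed 0.
Test 1: faults giving observed 0 are {G1 stuck-at-1, G1 inverted output, G2 stuck-at-1, G2 inverted output, G4 stuck-at-1, G4 inverted output, G6 stuck-at-0, G6 inverted output, G7 stuck-at-0, G7 inverted output}.
Test 2 (x1=0, x2=0, x3=0, x4=0, x5=0): fault-free G1=0, G2=0, G3=1, G4=0, G5=1, G6=1, G7=1 → 1; observed 1. Eliminates G2 stuck-at-1, G2 inverted output, G4 stuck-at-1, G4 inverted output, G6 stuck-at-0, G6 inverted output, G7 stuck-at-0, G7 inverted output.
Test 3 (x1=0, x2=1, x3=1, x4=1, x5=0): fault-free G1=1, G2=0, G3=0, G4=1, G5=1, G6=1, G7=0 → 0; observed 0. Eliminates G1 inverted output.
Only G1 stuck-at-1 is consistent with every test.

G1 stuck-at-1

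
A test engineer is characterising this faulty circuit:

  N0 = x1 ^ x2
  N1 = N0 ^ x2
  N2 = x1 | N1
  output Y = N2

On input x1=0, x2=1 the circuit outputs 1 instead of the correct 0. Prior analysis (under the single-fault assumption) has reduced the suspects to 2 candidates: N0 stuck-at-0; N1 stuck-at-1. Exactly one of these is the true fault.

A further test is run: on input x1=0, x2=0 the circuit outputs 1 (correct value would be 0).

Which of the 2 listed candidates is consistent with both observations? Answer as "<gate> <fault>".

Evaluate each candidate on input x1=0, x2=0:
  N0 stuck-at-0: N0=0 [stuck-at-0], N1=0, N2=0 → 0 — eliminated
  N1 stuck-at-1: N0=0, N1=1 [stuck-at-1], N2=1 → 1 — matches
Only N1 stuck-at-1 reproduces the observed 1.

N1 stuck-at-1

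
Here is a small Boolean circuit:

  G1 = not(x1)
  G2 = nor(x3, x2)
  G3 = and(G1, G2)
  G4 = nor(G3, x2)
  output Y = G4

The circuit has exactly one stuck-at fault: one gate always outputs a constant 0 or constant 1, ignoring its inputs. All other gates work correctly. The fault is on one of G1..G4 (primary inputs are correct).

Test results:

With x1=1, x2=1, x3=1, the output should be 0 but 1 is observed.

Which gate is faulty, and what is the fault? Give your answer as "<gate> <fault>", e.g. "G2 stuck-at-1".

Fault-free values for test 1 (x1=1, x2=1, x3=1): G1=0, G2=0, G3=0, G4=0, giving Y=0. Observed 1.
Test 1: faults giving observed 1 are {G4 stuck-at-1}.
Only G4 stuck-at-1 is consistent with every test.

G4 stuck-at-1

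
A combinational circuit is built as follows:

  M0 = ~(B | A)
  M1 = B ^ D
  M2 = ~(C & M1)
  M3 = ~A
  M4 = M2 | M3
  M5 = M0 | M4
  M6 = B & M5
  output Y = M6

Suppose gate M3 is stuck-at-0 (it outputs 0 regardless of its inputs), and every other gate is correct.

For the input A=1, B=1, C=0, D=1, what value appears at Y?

Propagate with M3 forced: M0=0, M1=0, M2=1, M3=0 [stuck-at-0], M4=1, M5=1, M6=1.
So Y = 1. (Same as the fault-free value — the fault is masked on this input.)

1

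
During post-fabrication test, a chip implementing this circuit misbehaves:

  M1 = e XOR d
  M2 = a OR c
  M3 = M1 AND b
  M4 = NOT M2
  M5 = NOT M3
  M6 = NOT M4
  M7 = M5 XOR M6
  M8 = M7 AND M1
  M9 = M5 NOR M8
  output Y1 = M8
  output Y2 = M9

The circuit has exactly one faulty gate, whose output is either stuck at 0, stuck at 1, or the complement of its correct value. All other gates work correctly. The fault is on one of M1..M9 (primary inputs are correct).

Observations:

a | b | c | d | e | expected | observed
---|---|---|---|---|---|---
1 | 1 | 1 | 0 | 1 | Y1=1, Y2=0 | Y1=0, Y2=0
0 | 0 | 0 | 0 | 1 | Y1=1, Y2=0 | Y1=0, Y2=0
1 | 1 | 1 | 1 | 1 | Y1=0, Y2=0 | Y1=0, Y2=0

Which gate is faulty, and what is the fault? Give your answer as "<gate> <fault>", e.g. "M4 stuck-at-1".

Fault-free values for test 1 (a=1, b=1, c=1, d=0, e=1): M1=1, M2=1, M3=1, M4=0, M5=0, M6=1, M7=1, M8=1, M9=0, giving Y1=1, Y2=0. Observed Y1=0, Y2=0.
Test 1: faults giving observed Y1=0, Y2=0 are {M1 stuck-at-0, M1 inverted output, M3 stuck-at-0, M3 inverted output, M5 stuck-at-1, M5 inverted output}.
Test 2 (a=0, b=0, c=0, d=0, e=1): fault-free M1=1, M2=0, M3=0, M4=1, M5=1, M6=0, M7=1, M8=1, M9=0 → Y1=1, Y2=0; observed Y1=0, Y2=0. Eliminates M3 stuck-at-0, M3 inverted output, M5 stuck-at-1, M5 inverted output.
Test 3 (a=1, b=1, c=1, d=1, e=1): fault-free M1=0, M2=1, M3=0, M4=0, M5=1, M6=1, M7=0, M8=0, M9=0 → Y1=0, Y2=0; observed Y1=0, Y2=0. Eliminates M1 inverted output.
Only M1 stuck-at-0 is consistent with every test.

M1 stuck-at-0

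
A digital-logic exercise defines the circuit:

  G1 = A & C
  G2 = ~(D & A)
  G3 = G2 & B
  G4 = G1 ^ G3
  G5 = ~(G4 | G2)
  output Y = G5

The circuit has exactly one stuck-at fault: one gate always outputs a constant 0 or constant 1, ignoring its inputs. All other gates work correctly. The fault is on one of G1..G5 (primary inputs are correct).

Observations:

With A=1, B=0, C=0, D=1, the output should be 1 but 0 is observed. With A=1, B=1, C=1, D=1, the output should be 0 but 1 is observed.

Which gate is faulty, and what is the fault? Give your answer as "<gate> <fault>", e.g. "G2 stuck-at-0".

G3 stuck-at-1

Fault-free values for test 1 (A=1, B=0, C=0, D=1): G1=0, G2=0, G3=0, G4=0, G5=1, giving Y=1. Observed 0.
Test 1: faults giving observed 0 are {G1 stuck-at-1, G2 stuck-at-1, G3 stuck-at-1, G4 stuck-at-1, G5 stuck-at-0}.
Test 2 (A=1, B=1, C=1, D=1): fault-free G1=1, G2=0, G3=0, G4=1, G5=0 → 0; observed 1. Eliminates G1 stuck-at-1, G2 stuck-at-1, G4 stuck-at-1, G5 stuck-at-0.
Only G3 stuck-at-1 is consistent with every test.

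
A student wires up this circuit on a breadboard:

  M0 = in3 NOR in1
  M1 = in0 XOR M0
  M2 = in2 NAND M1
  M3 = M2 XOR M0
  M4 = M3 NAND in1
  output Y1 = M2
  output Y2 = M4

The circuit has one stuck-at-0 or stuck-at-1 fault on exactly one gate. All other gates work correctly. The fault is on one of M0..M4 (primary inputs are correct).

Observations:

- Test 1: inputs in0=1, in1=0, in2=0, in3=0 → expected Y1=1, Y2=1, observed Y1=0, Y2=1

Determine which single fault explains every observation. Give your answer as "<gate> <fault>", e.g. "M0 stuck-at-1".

M2 stuck-at-0

Fault-free values for test 1 (in0=1, in1=0, in2=0, in3=0): M0=1, M1=0, M2=1, M3=0, M4=1, giving Y1=1, Y2=1. Observed Y1=0, Y2=1.
Test 1: faults giving observed Y1=0, Y2=1 are {M2 stuck-at-0}.
Only M2 stuck-at-0 is consistent with every test.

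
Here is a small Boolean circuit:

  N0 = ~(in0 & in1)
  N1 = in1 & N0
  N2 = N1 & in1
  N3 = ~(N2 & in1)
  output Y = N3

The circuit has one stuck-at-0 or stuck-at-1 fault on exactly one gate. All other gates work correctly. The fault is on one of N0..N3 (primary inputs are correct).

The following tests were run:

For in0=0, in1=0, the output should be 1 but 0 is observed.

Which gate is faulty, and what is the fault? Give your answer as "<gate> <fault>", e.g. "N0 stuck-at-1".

N3 stuck-at-0

Fault-free values for test 1 (in0=0, in1=0): N0=1, N1=0, N2=0, N3=1, giving Y=1. Observed 0.
Test 1: faults giving observed 0 are {N3 stuck-at-0}.
Only N3 stuck-at-0 is consistent with every test.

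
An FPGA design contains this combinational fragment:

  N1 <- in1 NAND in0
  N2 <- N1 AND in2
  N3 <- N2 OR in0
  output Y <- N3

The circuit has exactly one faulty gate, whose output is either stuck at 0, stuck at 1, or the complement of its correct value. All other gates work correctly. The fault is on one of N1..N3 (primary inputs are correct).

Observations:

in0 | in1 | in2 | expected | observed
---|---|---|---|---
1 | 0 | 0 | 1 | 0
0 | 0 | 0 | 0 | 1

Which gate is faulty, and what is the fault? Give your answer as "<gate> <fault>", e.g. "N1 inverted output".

Fault-free values for test 1 (in0=1, in1=0, in2=0): N1=1, N2=0, N3=1, giving Y=1. Observed 0.
Test 1: faults giving observed 0 are {N3 stuck-at-0, N3 inverted output}.
Test 2 (in0=0, in1=0, in2=0): fault-free N1=1, N2=0, N3=0 → 0; observed 1. Eliminates N3 stuck-at-0.
Only N3 inverted output is consistent with every test.

N3 inverted output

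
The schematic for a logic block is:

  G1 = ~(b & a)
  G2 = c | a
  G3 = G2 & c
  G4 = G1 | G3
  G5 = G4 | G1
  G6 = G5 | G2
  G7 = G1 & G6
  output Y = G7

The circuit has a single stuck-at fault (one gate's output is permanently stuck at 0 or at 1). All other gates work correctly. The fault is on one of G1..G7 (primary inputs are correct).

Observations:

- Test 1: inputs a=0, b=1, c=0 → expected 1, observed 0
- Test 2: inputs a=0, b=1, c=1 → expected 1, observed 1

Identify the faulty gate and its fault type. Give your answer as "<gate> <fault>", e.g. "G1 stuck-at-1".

G5 stuck-at-0

Fault-free values for test 1 (a=0, b=1, c=0): G1=1, G2=0, G3=0, G4=1, G5=1, G6=1, G7=1, giving Y=1. Observed 0.
Test 1: faults giving observed 0 are {G1 stuck-at-0, G5 stuck-at-0, G6 stuck-at-0, G7 stuck-at-0}.
Test 2 (a=0, b=1, c=1): fault-free G1=1, G2=1, G3=1, G4=1, G5=1, G6=1, G7=1 → 1; observed 1. Eliminates G1 stuck-at-0, G6 stuck-at-0, G7 stuck-at-0.
Only G5 stuck-at-0 is consistent with every test.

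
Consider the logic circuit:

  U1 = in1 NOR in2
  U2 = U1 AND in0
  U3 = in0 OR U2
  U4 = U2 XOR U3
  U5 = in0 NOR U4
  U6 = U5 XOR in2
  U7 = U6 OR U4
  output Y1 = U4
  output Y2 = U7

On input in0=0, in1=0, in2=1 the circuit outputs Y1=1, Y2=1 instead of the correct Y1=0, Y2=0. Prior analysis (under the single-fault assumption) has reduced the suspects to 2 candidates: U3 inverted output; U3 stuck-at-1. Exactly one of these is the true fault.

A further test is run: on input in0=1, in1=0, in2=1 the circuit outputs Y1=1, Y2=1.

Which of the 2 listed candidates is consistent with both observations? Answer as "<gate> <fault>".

U3 stuck-at-1

Evaluate each candidate on input in0=1, in1=0, in2=1:
  U3 inverted output: U1=0, U2=0, U3=0 [inverted output], U4=0, U5=0, U6=1, U7=1 → Y1=0, Y2=1 — eliminated
  U3 stuck-at-1: U1=0, U2=0, U3=1 [stuck-at-1], U4=1, U5=0, U6=1, U7=1 → Y1=1, Y2=1 — matches
Only U3 stuck-at-1 reproduces the observed Y1=1, Y2=1.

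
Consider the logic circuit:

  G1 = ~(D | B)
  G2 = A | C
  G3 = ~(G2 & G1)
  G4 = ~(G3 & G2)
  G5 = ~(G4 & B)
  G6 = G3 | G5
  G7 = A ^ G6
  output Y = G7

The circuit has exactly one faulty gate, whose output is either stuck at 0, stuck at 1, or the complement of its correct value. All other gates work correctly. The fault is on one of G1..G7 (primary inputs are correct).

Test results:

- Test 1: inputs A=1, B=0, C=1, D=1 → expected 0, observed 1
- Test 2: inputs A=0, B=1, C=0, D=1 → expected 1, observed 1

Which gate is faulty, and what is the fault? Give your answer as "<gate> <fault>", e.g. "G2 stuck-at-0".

Fault-free values for test 1 (A=1, B=0, C=1, D=1): G1=0, G2=1, G3=1, G4=0, G5=1, G6=1, G7=0, giving Y=0. Observed 1.
Test 1: faults giving observed 1 are {G6 stuck-at-0, G6 inverted output, G7 stuck-at-1, G7 inverted output}.
Test 2 (A=0, B=1, C=0, D=1): fault-free G1=0, G2=0, G3=1, G4=1, G5=0, G6=1, G7=1 → 1; observed 1. Eliminates G6 stuck-at-0, G6 inverted output, G7 inverted output.
Only G7 stuck-at-1 is consistent with every test.

G7 stuck-at-1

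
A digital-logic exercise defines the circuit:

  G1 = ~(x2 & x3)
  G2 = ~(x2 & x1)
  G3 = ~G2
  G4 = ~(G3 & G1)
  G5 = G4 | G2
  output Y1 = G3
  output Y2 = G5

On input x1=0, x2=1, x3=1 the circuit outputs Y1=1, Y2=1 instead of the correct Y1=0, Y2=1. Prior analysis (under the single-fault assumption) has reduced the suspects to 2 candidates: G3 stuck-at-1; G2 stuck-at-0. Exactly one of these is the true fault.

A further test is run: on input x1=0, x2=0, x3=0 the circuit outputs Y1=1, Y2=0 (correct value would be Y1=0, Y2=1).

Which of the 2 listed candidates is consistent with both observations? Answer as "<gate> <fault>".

Evaluate each candidate on input x1=0, x2=0, x3=0:
  G3 stuck-at-1: G1=1, G2=1, G3=1 [stuck-at-1], G4=0, G5=1 → Y1=1, Y2=1 — eliminated
  G2 stuck-at-0: G1=1, G2=0 [stuck-at-0], G3=1, G4=0, G5=0 → Y1=1, Y2=0 — matches
Only G2 stuck-at-0 reproduces the observed Y1=1, Y2=0.

G2 stuck-at-0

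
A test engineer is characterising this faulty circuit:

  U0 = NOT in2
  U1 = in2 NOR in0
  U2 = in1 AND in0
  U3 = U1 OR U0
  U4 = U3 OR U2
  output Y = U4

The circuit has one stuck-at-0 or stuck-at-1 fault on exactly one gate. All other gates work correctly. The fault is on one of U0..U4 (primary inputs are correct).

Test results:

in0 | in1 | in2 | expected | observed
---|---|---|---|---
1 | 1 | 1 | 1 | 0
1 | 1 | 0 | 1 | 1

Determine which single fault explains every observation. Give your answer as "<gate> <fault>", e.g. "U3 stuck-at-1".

U2 stuck-at-0

Fault-free values for test 1 (in0=1, in1=1, in2=1): U0=0, U1=0, U2=1, U3=0, U4=1, giving Y=1. Observed 0.
Test 1: faults giving observed 0 are {U2 stuck-at-0, U4 stuck-at-0}.
Test 2 (in0=1, in1=1, in2=0): fault-free U0=1, U1=0, U2=1, U3=1, U4=1 → 1; observed 1. Eliminates U4 stuck-at-0.
Only U2 stuck-at-0 is consistent with every test.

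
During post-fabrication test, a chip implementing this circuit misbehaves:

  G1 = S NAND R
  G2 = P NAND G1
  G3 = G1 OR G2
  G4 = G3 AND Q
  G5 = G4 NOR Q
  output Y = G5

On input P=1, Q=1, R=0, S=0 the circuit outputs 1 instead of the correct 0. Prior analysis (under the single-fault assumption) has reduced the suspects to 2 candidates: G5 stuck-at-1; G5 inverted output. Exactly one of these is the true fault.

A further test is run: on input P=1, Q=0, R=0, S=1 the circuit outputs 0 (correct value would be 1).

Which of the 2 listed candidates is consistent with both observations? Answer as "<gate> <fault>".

G5 inverted output

Evaluate each candidate on input P=1, Q=0, R=0, S=1:
  G5 stuck-at-1: G1=1, G2=0, G3=1, G4=0, G5=1 [stuck-at-1] → 1 — eliminated
  G5 inverted output: G1=1, G2=0, G3=1, G4=0, G5=0 [inverted output] → 0 — matches
Only G5 inverted output reproduces the observed 0.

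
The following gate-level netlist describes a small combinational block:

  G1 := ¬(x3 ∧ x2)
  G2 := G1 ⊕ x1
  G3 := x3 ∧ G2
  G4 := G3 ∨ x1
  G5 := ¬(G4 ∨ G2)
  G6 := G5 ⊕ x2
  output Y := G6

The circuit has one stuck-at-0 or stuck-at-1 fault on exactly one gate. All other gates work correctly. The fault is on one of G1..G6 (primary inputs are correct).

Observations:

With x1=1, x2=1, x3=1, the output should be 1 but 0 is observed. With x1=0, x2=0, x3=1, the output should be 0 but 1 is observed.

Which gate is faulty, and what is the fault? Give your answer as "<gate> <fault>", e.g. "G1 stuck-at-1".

G5 stuck-at-1

Fault-free values for test 1 (x1=1, x2=1, x3=1): G1=0, G2=1, G3=1, G4=1, G5=0, G6=1, giving Y=1. Observed 0.
Test 1: faults giving observed 0 are {G5 stuck-at-1, G6 stuck-at-0}.
Test 2 (x1=0, x2=0, x3=1): fault-free G1=1, G2=1, G3=1, G4=1, G5=0, G6=0 → 0; observed 1. Eliminates G6 stuck-at-0.
Only G5 stuck-at-1 is consistent with every test.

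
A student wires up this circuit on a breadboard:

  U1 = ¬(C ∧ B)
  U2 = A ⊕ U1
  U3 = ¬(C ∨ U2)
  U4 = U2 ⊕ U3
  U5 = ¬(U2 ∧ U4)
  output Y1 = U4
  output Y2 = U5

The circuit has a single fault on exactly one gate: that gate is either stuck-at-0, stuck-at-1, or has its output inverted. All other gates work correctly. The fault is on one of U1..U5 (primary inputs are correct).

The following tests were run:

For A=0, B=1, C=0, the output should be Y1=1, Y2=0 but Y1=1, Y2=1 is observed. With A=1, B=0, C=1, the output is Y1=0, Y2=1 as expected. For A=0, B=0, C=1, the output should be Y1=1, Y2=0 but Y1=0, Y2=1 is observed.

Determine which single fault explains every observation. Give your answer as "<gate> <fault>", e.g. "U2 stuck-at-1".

U2 stuck-at-0

Fault-free values for test 1 (A=0, B=1, C=0): U1=1, U2=1, U3=0, U4=1, U5=0, giving Y1=1, Y2=0. Observed Y1=1, Y2=1.
Test 1: faults giving observed Y1=1, Y2=1 are {U1 stuck-at-0, U1 inverted output, U2 stuck-at-0, U2 inverted output, U5 stuck-at-1, U5 inverted output}.
Test 2 (A=1, B=0, C=1): fault-free U1=1, U2=0, U3=0, U4=0, U5=1 → Y1=0, Y2=1; observed Y1=0, Y2=1. Eliminates U1 stuck-at-0, U1 inverted output, U2 inverted output, U5 inverted output.
Test 3 (A=0, B=0, C=1): fault-free U1=1, U2=1, U3=0, U4=1, U5=0 → Y1=1, Y2=0; observed Y1=0, Y2=1. Eliminates U5 stuck-at-1.
Only U2 stuck-at-0 is consistent with every test.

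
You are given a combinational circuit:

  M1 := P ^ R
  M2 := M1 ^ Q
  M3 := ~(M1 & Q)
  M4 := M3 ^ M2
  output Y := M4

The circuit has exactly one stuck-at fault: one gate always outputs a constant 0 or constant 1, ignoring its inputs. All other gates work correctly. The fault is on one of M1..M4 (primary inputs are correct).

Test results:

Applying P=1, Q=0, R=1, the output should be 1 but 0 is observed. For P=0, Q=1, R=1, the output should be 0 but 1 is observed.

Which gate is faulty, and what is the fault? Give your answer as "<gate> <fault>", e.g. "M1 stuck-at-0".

Fault-free values for test 1 (P=1, Q=0, R=1): M1=0, M2=0, M3=1, M4=1, giving Y=1. Observed 0.
Test 1: faults giving observed 0 are {M1 stuck-at-1, M2 stuck-at-1, M3 stuck-at-0, M4 stuck-at-0}.
Test 2 (P=0, Q=1, R=1): fault-free M1=1, M2=0, M3=0, M4=0 → 0; observed 1. Eliminates M1 stuck-at-1, M3 stuck-at-0, M4 stuck-at-0.
Only M2 stuck-at-1 is consistent with every test.

M2 stuck-at-1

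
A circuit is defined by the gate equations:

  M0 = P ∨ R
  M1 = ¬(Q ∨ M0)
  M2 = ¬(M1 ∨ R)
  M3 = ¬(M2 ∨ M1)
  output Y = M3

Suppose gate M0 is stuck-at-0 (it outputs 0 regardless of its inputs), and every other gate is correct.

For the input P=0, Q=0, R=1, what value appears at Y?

0

Propagate with M0 forced: M0=0 [stuck-at-0], M1=1, M2=0, M3=0.
So Y = 0. (Without the fault it would be 1.)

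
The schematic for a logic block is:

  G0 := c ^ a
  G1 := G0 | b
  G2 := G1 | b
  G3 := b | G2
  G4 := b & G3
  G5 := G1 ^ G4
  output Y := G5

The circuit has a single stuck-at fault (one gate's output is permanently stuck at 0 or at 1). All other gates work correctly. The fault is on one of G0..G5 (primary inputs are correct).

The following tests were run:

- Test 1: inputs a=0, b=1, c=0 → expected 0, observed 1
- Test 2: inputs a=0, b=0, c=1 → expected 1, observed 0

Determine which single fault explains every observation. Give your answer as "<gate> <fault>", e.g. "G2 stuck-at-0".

Fault-free values for test 1 (a=0, b=1, c=0): G0=0, G1=1, G2=1, G3=1, G4=1, G5=0, giving Y=0. Observed 1.
Test 1: faults giving observed 1 are {G1 stuck-at-0, G3 stuck-at-0, G4 stuck-at-0, G5 stuck-at-1}.
Test 2 (a=0, b=0, c=1): fault-free G0=1, G1=1, G2=1, G3=1, G4=0, G5=1 → 1; observed 0. Eliminates G3 stuck-at-0, G4 stuck-at-0, G5 stuck-at-1.
Only G1 stuck-at-0 is consistent with every test.

G1 stuck-at-0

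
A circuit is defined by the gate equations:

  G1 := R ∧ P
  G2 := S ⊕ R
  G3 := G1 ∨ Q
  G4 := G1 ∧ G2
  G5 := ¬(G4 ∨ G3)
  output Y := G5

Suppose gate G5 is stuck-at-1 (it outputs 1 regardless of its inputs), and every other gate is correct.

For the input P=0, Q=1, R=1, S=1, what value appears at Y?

1

Propagate with G5 forced: G1=0, G2=0, G3=1, G4=0, G5=1 [stuck-at-1].
So Y = 1. (Without the fault it would be 0.)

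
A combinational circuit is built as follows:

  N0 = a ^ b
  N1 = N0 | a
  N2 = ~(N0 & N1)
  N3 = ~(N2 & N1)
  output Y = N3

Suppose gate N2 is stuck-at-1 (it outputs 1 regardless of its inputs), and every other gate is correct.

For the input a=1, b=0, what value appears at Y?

0

Propagate with N2 forced: N0=1, N1=1, N2=1 [stuck-at-1], N3=0.
So Y = 0. (Without the fault it would be 1.)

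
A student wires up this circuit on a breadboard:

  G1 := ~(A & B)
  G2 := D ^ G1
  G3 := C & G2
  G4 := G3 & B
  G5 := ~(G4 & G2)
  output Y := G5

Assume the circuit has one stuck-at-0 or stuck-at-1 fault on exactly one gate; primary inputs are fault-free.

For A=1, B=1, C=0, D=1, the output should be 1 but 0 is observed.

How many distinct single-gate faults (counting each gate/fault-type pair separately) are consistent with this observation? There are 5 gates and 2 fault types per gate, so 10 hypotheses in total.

3

Fault-free: G1=0, G2=1, G3=0, G4=0, G5=1 → 1. Observed 0.
  G1 stuck-at-0: output 1 ✗
  G1 stuck-at-1: output 1 ✗
  G2 stuck-at-0: output 1 ✗
  G2 stuck-at-1: output 1 ✗
  G3 stuck-at-0: output 1 ✗
  G3 stuck-at-1: output 0 ✓
  G4 stuck-at-0: output 1 ✗
  G4 stuck-at-1: output 0 ✓
  G5 stuck-at-0: output 0 ✓
  G5 stuck-at-1: output 1 ✗
Consistent faults: {G3 stuck-at-1, G4 stuck-at-1, G5 stuck-at-0} — 3 in all.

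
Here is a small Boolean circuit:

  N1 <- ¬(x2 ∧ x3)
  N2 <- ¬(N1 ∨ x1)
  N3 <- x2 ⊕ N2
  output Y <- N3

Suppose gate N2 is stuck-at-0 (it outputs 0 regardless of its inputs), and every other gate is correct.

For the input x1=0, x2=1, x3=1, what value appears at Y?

1

Propagate with N2 forced: N1=0, N2=0 [stuck-at-0], N3=1.
So Y = 1. (Without the fault it would be 0.)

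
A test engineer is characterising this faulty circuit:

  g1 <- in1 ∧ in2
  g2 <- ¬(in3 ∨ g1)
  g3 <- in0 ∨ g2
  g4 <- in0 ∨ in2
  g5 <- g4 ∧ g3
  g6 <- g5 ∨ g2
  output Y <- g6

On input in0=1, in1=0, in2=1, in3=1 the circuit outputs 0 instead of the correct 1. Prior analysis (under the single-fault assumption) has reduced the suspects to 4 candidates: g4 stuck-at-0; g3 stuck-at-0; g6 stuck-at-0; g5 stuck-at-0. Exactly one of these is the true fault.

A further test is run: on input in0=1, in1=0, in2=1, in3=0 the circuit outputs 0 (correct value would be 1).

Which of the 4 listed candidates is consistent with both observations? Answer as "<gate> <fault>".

g6 stuck-at-0

Evaluate each candidate on input in0=1, in1=0, in2=1, in3=0:
  g4 stuck-at-0: g1=0, g2=1, g3=1, g4=0 [stuck-at-0], g5=0, g6=1 → 1 — eliminated
  g3 stuck-at-0: g1=0, g2=1, g3=0 [stuck-at-0], g4=1, g5=0, g6=1 → 1 — eliminated
  g6 stuck-at-0: g1=0, g2=1, g3=1, g4=1, g5=1, g6=0 [stuck-at-0] → 0 — matches
  g5 stuck-at-0: g1=0, g2=1, g3=1, g4=1, g5=0 [stuck-at-0], g6=1 → 1 — eliminated
Only g6 stuck-at-0 reproduces the observed 0.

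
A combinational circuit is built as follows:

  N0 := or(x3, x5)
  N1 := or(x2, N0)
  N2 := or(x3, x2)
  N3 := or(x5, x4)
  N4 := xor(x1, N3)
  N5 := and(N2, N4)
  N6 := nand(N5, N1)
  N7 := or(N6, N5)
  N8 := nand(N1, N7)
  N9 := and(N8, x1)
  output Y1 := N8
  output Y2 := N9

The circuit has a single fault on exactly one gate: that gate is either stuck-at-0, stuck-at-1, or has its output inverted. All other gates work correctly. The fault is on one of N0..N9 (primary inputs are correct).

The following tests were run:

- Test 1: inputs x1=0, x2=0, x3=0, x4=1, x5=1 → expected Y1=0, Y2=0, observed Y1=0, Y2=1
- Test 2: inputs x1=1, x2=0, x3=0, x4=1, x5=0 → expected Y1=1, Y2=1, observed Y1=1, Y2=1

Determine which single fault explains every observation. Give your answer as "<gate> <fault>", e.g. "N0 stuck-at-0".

Fault-free values for test 1 (x1=0, x2=0, x3=0, x4=1, x5=1): N0=1, N1=1, N2=0, N3=1, N4=1, N5=0, N6=1, N7=1, N8=0, N9=0, giving Y1=0, Y2=0. Observed Y1=0, Y2=1.
Test 1: faults giving observed Y1=0, Y2=1 are {N9 stuck-at-1, N9 inverted output}.
Test 2 (x1=1, x2=0, x3=0, x4=1, x5=0): fault-free N0=0, N1=0, N2=0, N3=1, N4=0, N5=0, N6=1, N7=1, N8=1, N9=1 → Y1=1, Y2=1; observed Y1=1, Y2=1. Eliminates N9 inverted output.
Only N9 stuck-at-1 is consistent with every test.

N9 stuck-at-1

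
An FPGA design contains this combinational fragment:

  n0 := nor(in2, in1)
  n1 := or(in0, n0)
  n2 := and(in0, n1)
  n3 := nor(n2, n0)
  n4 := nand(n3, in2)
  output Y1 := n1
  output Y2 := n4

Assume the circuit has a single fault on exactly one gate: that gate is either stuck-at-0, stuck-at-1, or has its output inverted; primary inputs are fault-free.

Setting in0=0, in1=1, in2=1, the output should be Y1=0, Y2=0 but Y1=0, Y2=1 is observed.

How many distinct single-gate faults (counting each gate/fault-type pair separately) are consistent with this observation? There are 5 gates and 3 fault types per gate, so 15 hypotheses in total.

6

Fault-free: n0=0, n1=0, n2=0, n3=1, n4=0 → Y1=0, Y2=0. Observed Y1=0, Y2=1.
  n0: none of the 3 fault types match ✗
  n1: none of the 3 fault types match ✗
  n2: stuck-at-1, inverted output ✓; others ✗
  n3: stuck-at-0, inverted output ✓; others ✗
  n4: stuck-at-1, inverted output ✓; others ✗
Consistent faults: {n2 stuck-at-1, n2 inverted output, n3 stuck-at-0, n3 inverted output, n4 stuck-at-1, n4 inverted output} — 6 in all.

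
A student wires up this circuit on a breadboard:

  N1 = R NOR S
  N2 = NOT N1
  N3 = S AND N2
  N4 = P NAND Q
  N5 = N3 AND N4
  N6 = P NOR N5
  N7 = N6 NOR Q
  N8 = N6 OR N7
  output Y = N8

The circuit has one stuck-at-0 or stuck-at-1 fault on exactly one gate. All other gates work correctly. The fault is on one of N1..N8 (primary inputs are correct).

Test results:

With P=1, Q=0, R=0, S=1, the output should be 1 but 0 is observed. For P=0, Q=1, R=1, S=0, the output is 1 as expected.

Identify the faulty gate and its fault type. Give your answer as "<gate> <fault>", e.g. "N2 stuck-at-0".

N7 stuck-at-0

Fault-free values for test 1 (P=1, Q=0, R=0, S=1): N1=0, N2=1, N3=1, N4=1, N5=1, N6=0, N7=1, N8=1, giving Y=1. Observed 0.
Test 1: faults giving observed 0 are {N7 stuck-at-0, N8 stuck-at-0}.
Test 2 (P=0, Q=1, R=1, S=0): fault-free N1=0, N2=1, N3=0, N4=1, N5=0, N6=1, N7=0, N8=1 → 1; observed 1. Eliminates N8 stuck-at-0.
Only N7 stuck-at-0 is consistent with every test.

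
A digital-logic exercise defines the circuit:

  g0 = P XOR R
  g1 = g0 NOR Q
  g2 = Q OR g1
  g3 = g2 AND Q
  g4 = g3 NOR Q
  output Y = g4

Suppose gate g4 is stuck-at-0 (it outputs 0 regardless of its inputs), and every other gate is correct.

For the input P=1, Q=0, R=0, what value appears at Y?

0

Propagate with g4 forced: g0=1, g1=0, g2=0, g3=0, g4=0 [stuck-at-0].
So Y = 0. (Without the fault it would be 1.)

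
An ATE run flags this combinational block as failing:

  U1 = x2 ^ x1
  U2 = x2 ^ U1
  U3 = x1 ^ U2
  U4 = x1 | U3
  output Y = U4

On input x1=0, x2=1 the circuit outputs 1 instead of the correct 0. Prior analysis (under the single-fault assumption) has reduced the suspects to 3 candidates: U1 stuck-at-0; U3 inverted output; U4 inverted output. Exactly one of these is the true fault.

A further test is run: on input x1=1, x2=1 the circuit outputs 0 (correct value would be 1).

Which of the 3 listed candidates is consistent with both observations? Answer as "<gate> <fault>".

U4 inverted output

Evaluate each candidate on input x1=1, x2=1:
  U1 stuck-at-0: U1=0 [stuck-at-0], U2=1, U3=0, U4=1 → 1 — eliminated
  U3 inverted output: U1=0, U2=1, U3=1 [inverted output], U4=1 → 1 — eliminated
  U4 inverted output: U1=0, U2=1, U3=0, U4=0 [inverted output] → 0 — matches
Only U4 inverted output reproduces the observed 0.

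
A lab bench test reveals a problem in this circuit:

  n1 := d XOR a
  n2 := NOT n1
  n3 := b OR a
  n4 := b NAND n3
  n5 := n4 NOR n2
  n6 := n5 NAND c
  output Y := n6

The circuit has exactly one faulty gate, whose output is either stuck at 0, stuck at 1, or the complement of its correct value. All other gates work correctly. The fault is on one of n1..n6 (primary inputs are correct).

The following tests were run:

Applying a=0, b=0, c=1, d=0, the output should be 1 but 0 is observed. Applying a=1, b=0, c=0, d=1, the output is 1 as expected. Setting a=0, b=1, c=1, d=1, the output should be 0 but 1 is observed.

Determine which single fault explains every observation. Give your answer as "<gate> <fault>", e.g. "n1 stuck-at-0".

n5 inverted output

Fault-free values for test 1 (a=0, b=0, c=1, d=0): n1=0, n2=1, n3=0, n4=1, n5=0, n6=1, giving Y=1. Observed 0.
Test 1: faults giving observed 0 are {n5 stuck-at-1, n5 inverted output, n6 stuck-at-0, n6 inverted output}.
Test 2 (a=1, b=0, c=0, d=1): fault-free n1=0, n2=1, n3=1, n4=1, n5=0, n6=1 → 1; observed 1. Eliminates n6 stuck-at-0, n6 inverted output.
Test 3 (a=0, b=1, c=1, d=1): fault-free n1=1, n2=0, n3=1, n4=0, n5=1, n6=0 → 0; observed 1. Eliminates n5 stuck-at-1.
Only n5 inverted output is consistent with every test.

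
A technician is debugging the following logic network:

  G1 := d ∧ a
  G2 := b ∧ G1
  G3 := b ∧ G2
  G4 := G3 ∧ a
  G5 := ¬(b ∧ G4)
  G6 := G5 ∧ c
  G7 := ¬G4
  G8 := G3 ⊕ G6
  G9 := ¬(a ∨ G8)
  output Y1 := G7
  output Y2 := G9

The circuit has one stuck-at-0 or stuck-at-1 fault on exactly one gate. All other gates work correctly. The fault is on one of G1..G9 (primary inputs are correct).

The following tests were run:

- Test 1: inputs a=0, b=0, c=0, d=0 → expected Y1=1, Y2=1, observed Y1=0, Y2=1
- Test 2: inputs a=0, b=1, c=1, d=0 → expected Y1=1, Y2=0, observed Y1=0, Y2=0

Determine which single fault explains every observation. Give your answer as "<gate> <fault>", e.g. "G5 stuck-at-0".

G7 stuck-at-0

Fault-free values for test 1 (a=0, b=0, c=0, d=0): G1=0, G2=0, G3=0, G4=0, G5=1, G6=0, G7=1, G8=0, G9=1, giving Y1=1, Y2=1. Observed Y1=0, Y2=1.
Test 1: faults giving observed Y1=0, Y2=1 are {G4 stuck-at-1, G7 stuck-at-0}.
Test 2 (a=0, b=1, c=1, d=0): fault-free G1=0, G2=0, G3=0, G4=0, G5=1, G6=1, G7=1, G8=1, G9=0 → Y1=1, Y2=0; observed Y1=0, Y2=0. Eliminates G4 stuck-at-1.
Only G7 stuck-at-0 is consistent with every test.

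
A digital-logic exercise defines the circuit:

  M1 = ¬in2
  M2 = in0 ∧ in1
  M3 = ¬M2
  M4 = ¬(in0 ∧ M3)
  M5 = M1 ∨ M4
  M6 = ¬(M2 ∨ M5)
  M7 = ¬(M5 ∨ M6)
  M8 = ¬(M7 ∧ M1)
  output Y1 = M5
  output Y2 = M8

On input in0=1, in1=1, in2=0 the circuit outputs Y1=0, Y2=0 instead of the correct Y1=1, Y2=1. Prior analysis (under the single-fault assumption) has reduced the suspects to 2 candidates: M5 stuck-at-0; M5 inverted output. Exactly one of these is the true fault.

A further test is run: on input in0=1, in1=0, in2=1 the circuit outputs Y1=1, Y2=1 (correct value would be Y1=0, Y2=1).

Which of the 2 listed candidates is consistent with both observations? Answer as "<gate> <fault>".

M5 inverted output

Evaluate each candidate on input in0=1, in1=0, in2=1:
  M5 stuck-at-0: M1=0, M2=0, M3=1, M4=0, M5=0 [stuck-at-0], M6=1, M7=0, M8=1 → Y1=0, Y2=1 — eliminated
  M5 inverted output: M1=0, M2=0, M3=1, M4=0, M5=1 [inverted output], M6=0, M7=0, M8=1 → Y1=1, Y2=1 — matches
Only M5 inverted output reproduces the observed Y1=1, Y2=1.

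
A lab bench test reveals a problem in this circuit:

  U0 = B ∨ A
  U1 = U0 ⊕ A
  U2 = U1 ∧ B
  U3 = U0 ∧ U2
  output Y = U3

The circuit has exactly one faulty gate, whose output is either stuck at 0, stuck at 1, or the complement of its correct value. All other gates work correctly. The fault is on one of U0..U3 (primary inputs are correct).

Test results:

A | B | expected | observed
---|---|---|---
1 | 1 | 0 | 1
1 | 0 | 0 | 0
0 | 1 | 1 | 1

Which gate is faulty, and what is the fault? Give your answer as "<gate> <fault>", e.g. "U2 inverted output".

Fault-free values for test 1 (A=1, B=1): U0=1, U1=0, U2=0, U3=0, giving Y=0. Observed 1.
Test 1: faults giving observed 1 are {U1 stuck-at-1, U1 inverted output, U2 stuck-at-1, U2 inverted output, U3 stuck-at-1, U3 inverted output}.
Test 2 (A=1, B=0): fault-free U0=1, U1=0, U2=0, U3=0 → 0; observed 0. Eliminates U2 stuck-at-1, U2 inverted output, U3 stuck-at-1, U3 inverted output.
Test 3 (A=0, B=1): fault-free U0=1, U1=1, U2=1, U3=1 → 1; observed 1. Eliminates U1 inverted output.
Only U1 stuck-at-1 is consistent with every test.

U1 stuck-at-1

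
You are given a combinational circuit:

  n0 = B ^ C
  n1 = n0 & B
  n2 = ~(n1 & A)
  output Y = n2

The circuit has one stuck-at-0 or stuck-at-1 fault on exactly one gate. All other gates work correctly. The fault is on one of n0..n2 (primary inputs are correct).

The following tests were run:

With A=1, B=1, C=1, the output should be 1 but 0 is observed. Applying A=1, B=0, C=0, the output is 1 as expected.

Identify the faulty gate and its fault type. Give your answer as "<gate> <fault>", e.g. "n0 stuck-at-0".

n0 stuck-at-1

Fault-free values for test 1 (A=1, B=1, C=1): n0=0, n1=0, n2=1, giving Y=1. Observed 0.
Test 1: faults giving observed 0 are {n0 stuck-at-1, n1 stuck-at-1, n2 stuck-at-0}.
Test 2 (A=1, B=0, C=0): fault-free n0=0, n1=0, n2=1 → 1; observed 1. Eliminates n1 stuck-at-1, n2 stuck-at-0.
Only n0 stuck-at-1 is consistent with every test.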